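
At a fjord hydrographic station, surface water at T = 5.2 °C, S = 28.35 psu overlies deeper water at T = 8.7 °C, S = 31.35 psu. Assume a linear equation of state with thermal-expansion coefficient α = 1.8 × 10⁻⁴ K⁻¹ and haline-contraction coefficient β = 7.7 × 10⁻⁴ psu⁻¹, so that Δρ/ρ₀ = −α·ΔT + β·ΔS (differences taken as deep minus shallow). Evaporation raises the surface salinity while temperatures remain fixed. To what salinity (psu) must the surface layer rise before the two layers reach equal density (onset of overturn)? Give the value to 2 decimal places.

Neutral buoyancy requires −α(T_deep − T_surf) + β(S_deep − S_surf′) = 0.
S_surf′ = S_deep − (α/β)·ΔT = 31.35 − (1.8 × 10⁻⁴/7.7 × 10⁻⁴)·(+3.5) = 30.5318 psu.
Increase required: 30.5318 − 28.35 = 2.1818 psu.

30.53 psu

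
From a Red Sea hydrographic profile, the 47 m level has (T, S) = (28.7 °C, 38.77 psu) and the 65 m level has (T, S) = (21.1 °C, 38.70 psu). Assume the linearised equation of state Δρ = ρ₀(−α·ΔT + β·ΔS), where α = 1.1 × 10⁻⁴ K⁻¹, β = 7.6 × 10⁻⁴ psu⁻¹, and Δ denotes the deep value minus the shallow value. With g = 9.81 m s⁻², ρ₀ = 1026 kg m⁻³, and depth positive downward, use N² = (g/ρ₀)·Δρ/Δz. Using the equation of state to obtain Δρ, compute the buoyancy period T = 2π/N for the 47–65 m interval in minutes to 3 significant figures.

ΔT = -7.6 K, ΔS = -0.07 psu (deep − shallow).
Δρ/ρ₀ = −αΔT + βΔS = 8.36 × 10⁻⁴ − 5.32 × 10⁻⁵ = 7.828 × 10⁻⁴, so Δρ ≈ 0.8032 kg m⁻³.
N² = (g/ρ₀)·Δρ/Δz = g·(Δρ/ρ₀)/Δz = 9.81 × 7.828 × 10⁻⁴ / 18 = 4.2663 × 10⁻⁴ s⁻².
N = √(4.2663 × 10⁻⁴) = 0.020655 rad s⁻¹ → T = 2π/N = 304.20 s = 5.0700 min ≈ 5.07 min.

5.07 min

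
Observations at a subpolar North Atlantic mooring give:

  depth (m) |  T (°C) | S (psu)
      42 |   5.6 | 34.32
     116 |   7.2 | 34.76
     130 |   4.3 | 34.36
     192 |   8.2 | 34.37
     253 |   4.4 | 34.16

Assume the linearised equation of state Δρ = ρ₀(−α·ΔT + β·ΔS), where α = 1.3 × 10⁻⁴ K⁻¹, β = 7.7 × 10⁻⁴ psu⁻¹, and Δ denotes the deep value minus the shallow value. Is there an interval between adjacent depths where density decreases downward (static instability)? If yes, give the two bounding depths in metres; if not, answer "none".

Evaluate Δρ/ρ₀ = −αΔT + βΔS across each adjacent pair:
  42–116 m: −αΔT+βΔS = −(1.3 × 10⁻⁴)(+1.6)+(7.7 × 10⁻⁴)(+0.44) = 1.3 × 10⁻⁴ → stable
  116–130 m: −αΔT+βΔS = −(1.3 × 10⁻⁴)(-2.9)+(7.7 × 10⁻⁴)(-0.40) = 6.9 × 10⁻⁵ → stable
  130–192 m: −αΔT+βΔS = −(1.3 × 10⁻⁴)(+3.9)+(7.7 × 10⁻⁴)(+0.01) = -5.0 × 10⁻⁴ → UNSTABLE
  192–253 m: −αΔT+βΔS = −(1.3 × 10⁻⁴)(-3.8)+(7.7 × 10⁻⁴)(-0.21) = 3.3 × 10⁻⁴ → stable
The 130–192 m interval has Δρ < 0: lighter water underlies denser water.

130–192 m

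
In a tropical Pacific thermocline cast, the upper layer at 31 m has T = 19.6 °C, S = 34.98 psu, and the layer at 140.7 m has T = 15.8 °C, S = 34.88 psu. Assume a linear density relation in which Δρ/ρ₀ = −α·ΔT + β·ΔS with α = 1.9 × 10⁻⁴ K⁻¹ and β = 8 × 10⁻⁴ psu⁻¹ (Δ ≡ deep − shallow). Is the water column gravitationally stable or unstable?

ΔT = 15.8 − 19.6 = -3.8 K and ΔS = 34.88 − 34.98 = -0.10 psu (deep − shallow).
−αΔT = 7.22 × 10⁻⁴; βΔS = -8.00 × 10⁻⁵; sum Δρ/ρ₀ = 6.42 × 10⁻⁴.
Δρ/ρ₀ > 0, so Δρ > 0: deeper water is denser → statically stable.

stable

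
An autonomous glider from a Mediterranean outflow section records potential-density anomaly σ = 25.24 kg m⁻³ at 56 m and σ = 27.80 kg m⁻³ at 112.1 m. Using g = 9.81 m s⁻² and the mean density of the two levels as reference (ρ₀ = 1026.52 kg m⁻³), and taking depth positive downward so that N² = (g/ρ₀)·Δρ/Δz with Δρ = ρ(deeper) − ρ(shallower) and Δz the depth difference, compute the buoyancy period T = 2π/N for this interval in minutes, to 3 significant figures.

5.01 min

Δρ = 1027.80 − 1025.24 = 2.56 kg m⁻³ over Δz = 112.1 − 56 = 56.1 m.
N² = (9.81/1026.52) × (2.56/56.1) = 4.3609 × 10⁻⁴ s⁻².
N = √(4.3609 × 10⁻⁴) = 0.020883 rad s⁻¹, so T = 2π/N = 300.88 s = 5.0147 min ≈ 5.01 min.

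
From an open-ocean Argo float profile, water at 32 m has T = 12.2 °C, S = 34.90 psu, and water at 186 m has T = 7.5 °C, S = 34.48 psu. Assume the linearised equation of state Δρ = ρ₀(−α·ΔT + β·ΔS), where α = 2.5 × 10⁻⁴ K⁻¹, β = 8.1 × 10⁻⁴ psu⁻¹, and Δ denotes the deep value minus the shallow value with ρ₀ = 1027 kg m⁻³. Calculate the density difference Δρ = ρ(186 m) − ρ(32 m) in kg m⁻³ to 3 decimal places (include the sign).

+0.857 kg m⁻³

ΔT = -4.7 K, ΔS = -0.42 psu (deep − shallow).
Δρ/ρ₀ = −(2.5 × 10⁻⁴)(-4.7) + (8.1 × 10⁻⁴)(-0.42) = 8.348 × 10⁻⁴.
Δρ = 1027 × (8.348 × 10⁻⁴) = +0.857 kg m⁻³.
Positive Δρ: denser below, stable.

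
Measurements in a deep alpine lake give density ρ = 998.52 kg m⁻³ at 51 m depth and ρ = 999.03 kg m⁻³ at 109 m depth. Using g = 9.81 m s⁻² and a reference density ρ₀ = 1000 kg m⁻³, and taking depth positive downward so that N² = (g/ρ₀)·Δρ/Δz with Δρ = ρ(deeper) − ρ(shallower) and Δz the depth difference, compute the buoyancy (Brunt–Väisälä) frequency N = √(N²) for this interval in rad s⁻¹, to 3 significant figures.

Δρ = 999.03 − 998.52 = 0.51 kg m⁻³ over Δz = 109 − 51 = 58 m.
N² = (9.81/1000) × (0.51/58) = 8.6260 × 10⁻⁵ s⁻².
N = √(8.6260 × 10⁻⁵) = 9.2876 × 10⁻³ rad s⁻¹ ≈ 9.29 × 10⁻³ rad s⁻¹.

9.29 × 10⁻³ rad s⁻¹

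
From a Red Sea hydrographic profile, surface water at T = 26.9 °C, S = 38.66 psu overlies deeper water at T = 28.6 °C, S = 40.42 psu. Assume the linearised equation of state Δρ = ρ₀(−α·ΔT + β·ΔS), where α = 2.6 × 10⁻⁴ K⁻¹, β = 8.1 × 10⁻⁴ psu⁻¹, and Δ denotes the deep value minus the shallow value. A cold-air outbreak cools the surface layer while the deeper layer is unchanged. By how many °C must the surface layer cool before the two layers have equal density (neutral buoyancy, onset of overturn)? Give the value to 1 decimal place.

Neutral buoyancy requires Δρ = 0, i.e. −α(T_deep − T_surf′) + β(S_deep − S_surf) = 0.
T_surf′ = T_deep − (β/α)·ΔS = 28.6 − (8.1 × 10⁻⁴/2.6 × 10⁻⁴)·(+1.76) = 23.117 °C.
Cooling required: 26.9 − (23.117) = 3.783 °C.

3.8 °C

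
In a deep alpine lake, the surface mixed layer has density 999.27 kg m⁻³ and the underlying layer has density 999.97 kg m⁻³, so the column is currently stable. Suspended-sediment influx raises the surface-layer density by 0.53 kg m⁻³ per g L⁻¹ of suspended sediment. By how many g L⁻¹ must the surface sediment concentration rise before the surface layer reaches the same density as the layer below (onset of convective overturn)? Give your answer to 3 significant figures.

Density deficit of the surface layer: 999.97 − 999.27 = 0.7 kg m⁻³.
Required change = 0.7 / 0.53 = 1.32 g L⁻¹.

1.32 g L⁻¹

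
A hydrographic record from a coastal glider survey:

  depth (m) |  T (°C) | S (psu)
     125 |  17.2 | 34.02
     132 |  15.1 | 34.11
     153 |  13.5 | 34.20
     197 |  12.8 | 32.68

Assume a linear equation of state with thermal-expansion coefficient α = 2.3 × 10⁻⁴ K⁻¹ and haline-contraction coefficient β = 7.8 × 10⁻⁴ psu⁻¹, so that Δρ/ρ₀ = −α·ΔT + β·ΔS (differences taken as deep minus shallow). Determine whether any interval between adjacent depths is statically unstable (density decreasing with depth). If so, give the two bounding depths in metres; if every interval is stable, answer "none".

Evaluate Δρ/ρ₀ = −αΔT + βΔS across each adjacent pair:
  125–132 m: −αΔT+βΔS = −(2.3 × 10⁻⁴)(-2.1)+(7.8 × 10⁻⁴)(+0.09) = 5.5 × 10⁻⁴ → stable
  132–153 m: −αΔT+βΔS = −(2.3 × 10⁻⁴)(-1.6)+(7.8 × 10⁻⁴)(+0.09) = 4.4 × 10⁻⁴ → stable
  153–197 m: −αΔT+βΔS = −(2.3 × 10⁻⁴)(-0.7)+(7.8 × 10⁻⁴)(-1.52) = -1.0 × 10⁻³ → UNSTABLE
The 153–197 m interval has Δρ < 0: lighter water underlies denser water.

153–197 m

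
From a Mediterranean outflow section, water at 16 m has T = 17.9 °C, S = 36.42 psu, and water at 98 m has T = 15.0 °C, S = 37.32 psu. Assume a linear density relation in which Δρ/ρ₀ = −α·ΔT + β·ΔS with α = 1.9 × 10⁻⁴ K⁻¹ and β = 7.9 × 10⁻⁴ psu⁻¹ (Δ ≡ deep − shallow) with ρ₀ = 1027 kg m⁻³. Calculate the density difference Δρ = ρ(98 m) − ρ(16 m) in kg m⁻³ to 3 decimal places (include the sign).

+1.296 kg m⁻³

ΔT = -2.9 K, ΔS = +0.90 psu (deep − shallow).
Δρ/ρ₀ = −(1.9 × 10⁻⁴)(-2.9) + (7.9 × 10⁻⁴)(+0.90) = 1.262 × 10⁻³.
Δρ = 1027 × (1.262 × 10⁻³) = +1.296 kg m⁻³.
Positive Δρ: denser below, stable.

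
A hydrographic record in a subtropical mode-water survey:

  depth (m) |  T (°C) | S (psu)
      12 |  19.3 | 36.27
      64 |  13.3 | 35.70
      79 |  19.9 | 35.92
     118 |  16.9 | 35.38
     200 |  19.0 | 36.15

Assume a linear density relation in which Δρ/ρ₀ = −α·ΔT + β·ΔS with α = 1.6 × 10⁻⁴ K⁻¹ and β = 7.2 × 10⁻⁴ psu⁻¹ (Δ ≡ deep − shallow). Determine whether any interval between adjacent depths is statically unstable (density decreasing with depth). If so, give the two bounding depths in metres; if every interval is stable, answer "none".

64–79 m

Evaluate Δρ/ρ₀ = −αΔT + βΔS across each adjacent pair:
  12–64 m: −αΔT+βΔS = −(1.6 × 10⁻⁴)(-6.0)+(7.2 × 10⁻⁴)(-0.57) = 5.5 × 10⁻⁴ → stable
  64–79 m: −αΔT+βΔS = −(1.6 × 10⁻⁴)(+6.6)+(7.2 × 10⁻⁴)(+0.22) = -9.0 × 10⁻⁴ → UNSTABLE
  79–118 m: −αΔT+βΔS = −(1.6 × 10⁻⁴)(-3.0)+(7.2 × 10⁻⁴)(-0.54) = 9.1 × 10⁻⁵ → stable
  118–200 m: −αΔT+βΔS = −(1.6 × 10⁻⁴)(+2.1)+(7.2 × 10⁻⁴)(+0.77) = 2.2 × 10⁻⁴ → stable
The 64–79 m interval has Δρ < 0: lighter water underlies denser water.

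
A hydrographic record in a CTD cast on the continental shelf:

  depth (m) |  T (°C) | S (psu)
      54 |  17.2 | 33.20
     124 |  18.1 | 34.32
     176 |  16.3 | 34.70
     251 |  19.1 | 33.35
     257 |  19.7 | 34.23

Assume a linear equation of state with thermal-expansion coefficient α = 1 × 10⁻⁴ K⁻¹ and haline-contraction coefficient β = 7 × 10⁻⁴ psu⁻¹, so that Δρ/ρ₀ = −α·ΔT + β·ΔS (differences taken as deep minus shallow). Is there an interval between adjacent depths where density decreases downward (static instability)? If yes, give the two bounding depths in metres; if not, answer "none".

176–251 m

Evaluate Δρ/ρ₀ = −αΔT + βΔS across each adjacent pair:
  54–124 m: −αΔT+βΔS = −(1 × 10⁻⁴)(+0.9)+(7 × 10⁻⁴)(+1.12) = 6.9 × 10⁻⁴ → stable
  124–176 m: −αΔT+βΔS = −(1 × 10⁻⁴)(-1.8)+(7 × 10⁻⁴)(+0.38) = 4.5 × 10⁻⁴ → stable
  176–251 m: −αΔT+βΔS = −(1 × 10⁻⁴)(+2.8)+(7 × 10⁻⁴)(-1.35) = -1.2 × 10⁻³ → UNSTABLE
  251–257 m: −αΔT+βΔS = −(1 × 10⁻⁴)(+0.6)+(7 × 10⁻⁴)(+0.88) = 5.6 × 10⁻⁴ → stable
The 176–251 m interval has Δρ < 0: lighter water underlies denser water.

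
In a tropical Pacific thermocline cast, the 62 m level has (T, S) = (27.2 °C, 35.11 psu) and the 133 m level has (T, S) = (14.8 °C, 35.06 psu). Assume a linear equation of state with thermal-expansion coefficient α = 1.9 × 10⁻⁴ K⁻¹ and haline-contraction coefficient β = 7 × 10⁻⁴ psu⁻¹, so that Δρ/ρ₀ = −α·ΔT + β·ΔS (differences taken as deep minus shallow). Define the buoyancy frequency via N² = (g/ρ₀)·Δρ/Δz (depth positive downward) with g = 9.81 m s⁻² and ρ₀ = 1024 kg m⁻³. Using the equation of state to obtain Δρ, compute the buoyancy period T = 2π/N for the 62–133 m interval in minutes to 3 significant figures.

ΔT = -12.4 K, ΔS = -0.05 psu (deep − shallow).
Δρ/ρ₀ = −αΔT + βΔS = 2.356 × 10⁻³ − 3.50 × 10⁻⁵ = 2.321 × 10⁻³, so Δρ ≈ 2.377 kg m⁻³.
N² = (g/ρ₀)·Δρ/Δz = g·(Δρ/ρ₀)/Δz = 9.81 × 2.321 × 10⁻³ / 71 = 3.2069 × 10⁻⁴ s⁻².
N = √(3.2069 × 10⁻⁴) = 0.017908 rad s⁻¹ → T = 2π/N = 350.86 s = 5.8477 min ≈ 5.85 min.

5.85 min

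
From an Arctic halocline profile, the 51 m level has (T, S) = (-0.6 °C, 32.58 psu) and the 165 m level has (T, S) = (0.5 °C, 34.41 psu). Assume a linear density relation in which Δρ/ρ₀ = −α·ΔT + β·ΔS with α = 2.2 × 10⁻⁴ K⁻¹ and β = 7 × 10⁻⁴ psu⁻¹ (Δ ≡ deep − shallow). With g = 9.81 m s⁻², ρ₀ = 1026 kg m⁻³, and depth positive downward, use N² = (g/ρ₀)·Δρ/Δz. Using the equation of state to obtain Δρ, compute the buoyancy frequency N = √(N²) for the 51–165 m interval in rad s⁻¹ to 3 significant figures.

9.46 × 10⁻³ rad s⁻¹

ΔT = +1.1 K, ΔS = +1.83 psu (deep − shallow).
Δρ/ρ₀ = −αΔT + βΔS = -2.42 × 10⁻⁴ + 1.281 × 10⁻³ = 1.039 × 10⁻³, so Δρ ≈ 1.066 kg m⁻³.
N² = (g/ρ₀)·Δρ/Δz = g·(Δρ/ρ₀)/Δz = 9.81 × 1.039 × 10⁻³ / 114 = 8.9409 × 10⁻⁵ s⁻².
N = √(8.9409 × 10⁻⁵) = 9.4556 × 10⁻³ rad s⁻¹ ≈ 9.46 × 10⁻³ rad s⁻¹.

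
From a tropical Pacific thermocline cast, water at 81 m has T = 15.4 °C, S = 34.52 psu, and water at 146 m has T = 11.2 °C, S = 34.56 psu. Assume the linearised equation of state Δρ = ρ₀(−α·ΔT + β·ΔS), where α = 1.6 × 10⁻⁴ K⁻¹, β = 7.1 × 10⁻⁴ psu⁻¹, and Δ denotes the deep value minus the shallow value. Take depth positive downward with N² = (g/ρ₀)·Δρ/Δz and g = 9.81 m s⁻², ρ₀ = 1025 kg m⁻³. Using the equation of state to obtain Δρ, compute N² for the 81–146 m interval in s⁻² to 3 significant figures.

1.06 × 10⁻⁴ s⁻²

ΔT = -4.2 K, ΔS = +0.04 psu (deep − shallow).
Δρ/ρ₀ = −αΔT + βΔS = 6.72 × 10⁻⁴ + 2.84 × 10⁻⁵ = 7.004 × 10⁻⁴, so Δρ ≈ 0.7179 kg m⁻³.
N² = (g/ρ₀)·Δρ/Δz = g·(Δρ/ρ₀)/Δz = 9.81 × 7.004 × 10⁻⁴ / 65 = 1.0571 × 10⁻⁴ s⁻² ≈ 1.06 × 10⁻⁴ s⁻².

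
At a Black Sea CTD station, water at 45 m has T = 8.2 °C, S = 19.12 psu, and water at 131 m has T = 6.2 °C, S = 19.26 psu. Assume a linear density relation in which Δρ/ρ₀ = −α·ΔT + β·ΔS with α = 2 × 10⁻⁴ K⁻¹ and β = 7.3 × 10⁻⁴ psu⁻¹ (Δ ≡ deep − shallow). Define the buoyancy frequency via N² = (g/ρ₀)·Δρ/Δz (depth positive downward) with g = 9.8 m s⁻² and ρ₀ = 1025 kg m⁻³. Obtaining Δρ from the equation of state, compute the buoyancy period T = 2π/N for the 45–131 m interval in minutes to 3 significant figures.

13.8 min

ΔT = -2.0 K, ΔS = +0.14 psu (deep − shallow).
Δρ/ρ₀ = −αΔT + βΔS = 4.00 × 10⁻⁴ + 1.022 × 10⁻⁴ = 5.022 × 10⁻⁴, so Δρ ≈ 0.5148 kg m⁻³.
N² = (g/ρ₀)·Δρ/Δz = g·(Δρ/ρ₀)/Δz = 9.8 × 5.022 × 10⁻⁴ / 86 = 5.7227 × 10⁻⁵ s⁻².
N = √(5.7227 × 10⁻⁵) = 7.5649 × 10⁻³ rad s⁻¹ → T = 2π/N = 830.57 s = 13.843 min ≈ 13.8 min.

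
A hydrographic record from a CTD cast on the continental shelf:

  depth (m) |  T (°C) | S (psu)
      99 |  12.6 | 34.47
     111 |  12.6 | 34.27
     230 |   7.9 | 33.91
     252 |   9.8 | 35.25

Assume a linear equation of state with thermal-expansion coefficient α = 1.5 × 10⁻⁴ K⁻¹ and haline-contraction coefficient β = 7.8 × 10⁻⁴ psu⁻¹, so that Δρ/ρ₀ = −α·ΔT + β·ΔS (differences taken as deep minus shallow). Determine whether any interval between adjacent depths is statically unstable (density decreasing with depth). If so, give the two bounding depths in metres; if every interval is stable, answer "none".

Evaluate Δρ/ρ₀ = −αΔT + βΔS across each adjacent pair:
  99–111 m: −αΔT+βΔS = −(1.5 × 10⁻⁴)(+0.0)+(7.8 × 10⁻⁴)(-0.20) = -1.6 × 10⁻⁴ → UNSTABLE
  111–230 m: −αΔT+βΔS = −(1.5 × 10⁻⁴)(-4.7)+(7.8 × 10⁻⁴)(-0.36) = 4.2 × 10⁻⁴ → stable
  230–252 m: −αΔT+βΔS = −(1.5 × 10⁻⁴)(+1.9)+(7.8 × 10⁻⁴)(+1.34) = 7.6 × 10⁻⁴ → stable
The 99–111 m interval has Δρ < 0: lighter water underlies denser water.

99–111 m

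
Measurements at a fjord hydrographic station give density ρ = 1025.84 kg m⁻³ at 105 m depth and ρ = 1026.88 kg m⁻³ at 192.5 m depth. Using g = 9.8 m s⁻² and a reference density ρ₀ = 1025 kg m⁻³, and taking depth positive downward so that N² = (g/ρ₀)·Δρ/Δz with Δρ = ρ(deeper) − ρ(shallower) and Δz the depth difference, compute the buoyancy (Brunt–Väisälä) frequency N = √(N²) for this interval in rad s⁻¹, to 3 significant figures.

0.0107 rad s⁻¹

Δρ = 1026.88 − 1025.84 = 1.04 kg m⁻³ over Δz = 192.5 − 105 = 87.5 m.
N² = (9.8/1025) × (1.04/87.5) = 1.1364 × 10⁻⁴ s⁻².
N = √(1.1364 × 10⁻⁴) = 0.010660 rad s⁻¹ ≈ 0.0107 rad s⁻¹.
A positive N² confirms static stability across the interval.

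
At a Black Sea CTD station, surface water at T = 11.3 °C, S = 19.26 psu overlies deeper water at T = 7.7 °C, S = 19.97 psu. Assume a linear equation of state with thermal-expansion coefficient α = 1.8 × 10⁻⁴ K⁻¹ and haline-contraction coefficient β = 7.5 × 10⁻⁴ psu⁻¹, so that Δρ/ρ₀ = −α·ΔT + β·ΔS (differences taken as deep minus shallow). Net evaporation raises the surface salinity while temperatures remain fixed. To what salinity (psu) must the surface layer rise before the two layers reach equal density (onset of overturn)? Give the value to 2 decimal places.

20.83 psu

Neutral buoyancy requires −α(T_deep − T_surf) + β(S_deep − S_surf′) = 0.
S_surf′ = S_deep − (α/β)·ΔT = 19.97 − (1.8 × 10⁻⁴/7.5 × 10⁻⁴)·(-3.6) = 20.8340 psu.
Increase required: 20.8340 − 19.26 = 1.5740 psu.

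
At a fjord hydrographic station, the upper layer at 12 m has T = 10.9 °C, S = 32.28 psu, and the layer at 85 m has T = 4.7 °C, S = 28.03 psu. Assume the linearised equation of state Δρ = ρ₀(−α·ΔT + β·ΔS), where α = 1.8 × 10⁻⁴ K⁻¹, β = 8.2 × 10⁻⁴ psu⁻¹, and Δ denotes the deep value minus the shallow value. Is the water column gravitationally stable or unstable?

ΔT = 4.7 − 10.9 = -6.2 K and ΔS = 28.03 − 32.28 = -4.25 psu (deep − shallow).
−αΔT = 1.116 × 10⁻³; βΔS = -3.485 × 10⁻³; sum Δρ/ρ₀ = -2.369 × 10⁻³.
Δρ/ρ₀ < 0, so Δρ < 0: deeper water is lighter → statically unstable; the column would overturn.

unstable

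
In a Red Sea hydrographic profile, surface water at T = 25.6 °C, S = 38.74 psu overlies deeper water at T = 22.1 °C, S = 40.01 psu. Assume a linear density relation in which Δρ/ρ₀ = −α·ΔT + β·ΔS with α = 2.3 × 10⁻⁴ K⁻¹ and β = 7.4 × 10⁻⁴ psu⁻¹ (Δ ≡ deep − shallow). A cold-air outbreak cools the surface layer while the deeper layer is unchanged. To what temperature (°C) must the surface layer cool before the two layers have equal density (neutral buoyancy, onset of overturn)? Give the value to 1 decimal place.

Neutral buoyancy requires Δρ = 0, i.e. −α(T_deep − T_surf′) + β(S_deep − S_surf) = 0.
T_surf′ = T_deep − (β/α)·ΔS = 22.1 − (7.4 × 10⁻⁴/2.3 × 10⁻⁴)·(+1.27) = 18.014 °C.
Cooling required: 25.6 − (18.014) = 7.586 °C.

18.0 °C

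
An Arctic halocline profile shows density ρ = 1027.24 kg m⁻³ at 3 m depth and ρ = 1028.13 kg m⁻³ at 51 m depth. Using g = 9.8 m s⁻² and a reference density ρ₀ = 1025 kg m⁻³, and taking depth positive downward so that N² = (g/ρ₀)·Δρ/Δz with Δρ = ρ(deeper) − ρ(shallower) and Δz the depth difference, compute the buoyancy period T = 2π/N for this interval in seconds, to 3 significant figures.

472 s

Δρ = 1028.13 − 1027.24 = 0.89 kg m⁻³ over Δz = 51 − 3 = 48 m.
N² = (9.8/1025) × (0.89/48) = 1.7728 × 10⁻⁴ s⁻².
N = √(1.7728 × 10⁻⁴) = 0.013315 rad s⁻¹, so T = 2π/N = 471.89 s ≈ 472 s.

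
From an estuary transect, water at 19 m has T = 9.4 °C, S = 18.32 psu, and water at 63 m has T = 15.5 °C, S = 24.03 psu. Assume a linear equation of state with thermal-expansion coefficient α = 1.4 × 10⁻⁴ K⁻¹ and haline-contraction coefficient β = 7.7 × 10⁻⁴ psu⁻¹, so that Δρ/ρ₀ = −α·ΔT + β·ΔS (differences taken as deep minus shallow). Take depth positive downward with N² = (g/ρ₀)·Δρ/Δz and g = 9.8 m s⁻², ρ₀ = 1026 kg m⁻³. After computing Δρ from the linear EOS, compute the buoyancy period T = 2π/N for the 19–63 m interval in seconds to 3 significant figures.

224 s

ΔT = +6.1 K, ΔS = +5.71 psu (deep − shallow).
Δρ/ρ₀ = −αΔT + βΔS = -8.54 × 10⁻⁴ + 4.3967 × 10⁻³ = 3.5427 × 10⁻³, so Δρ ≈ 3.635 kg m⁻³.
N² = (g/ρ₀)·Δρ/Δz = g·(Δρ/ρ₀)/Δz = 9.8 × 3.5427 × 10⁻³ / 44 = 7.8906 × 10⁻⁴ s⁻².
N = √(7.8906 × 10⁻⁴) = 0.028090 rad s⁻¹ → T = 2π/N = 223.68 s ≈ 224 s.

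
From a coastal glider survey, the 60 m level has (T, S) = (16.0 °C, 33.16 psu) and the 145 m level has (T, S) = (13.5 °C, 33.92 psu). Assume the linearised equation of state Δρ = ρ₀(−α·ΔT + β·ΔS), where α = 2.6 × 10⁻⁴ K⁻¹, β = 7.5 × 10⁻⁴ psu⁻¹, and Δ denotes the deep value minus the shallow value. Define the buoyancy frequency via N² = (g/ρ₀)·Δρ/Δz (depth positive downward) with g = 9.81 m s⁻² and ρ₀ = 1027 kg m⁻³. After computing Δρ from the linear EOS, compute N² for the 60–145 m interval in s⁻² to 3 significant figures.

1.41 × 10⁻⁴ s⁻²

ΔT = -2.5 K, ΔS = +0.76 psu (deep − shallow).
Δρ/ρ₀ = −αΔT + βΔS = 6.50 × 10⁻⁴ + 5.70 × 10⁻⁴ = 1.22 × 10⁻³, so Δρ ≈ 1.253 kg m⁻³.
N² = (g/ρ₀)·Δρ/Δz = g·(Δρ/ρ₀)/Δz = 9.81 × 1.22 × 10⁻³ / 85 = 1.4080 × 10⁻⁴ s⁻² ≈ 1.41 × 10⁻⁴ s⁻².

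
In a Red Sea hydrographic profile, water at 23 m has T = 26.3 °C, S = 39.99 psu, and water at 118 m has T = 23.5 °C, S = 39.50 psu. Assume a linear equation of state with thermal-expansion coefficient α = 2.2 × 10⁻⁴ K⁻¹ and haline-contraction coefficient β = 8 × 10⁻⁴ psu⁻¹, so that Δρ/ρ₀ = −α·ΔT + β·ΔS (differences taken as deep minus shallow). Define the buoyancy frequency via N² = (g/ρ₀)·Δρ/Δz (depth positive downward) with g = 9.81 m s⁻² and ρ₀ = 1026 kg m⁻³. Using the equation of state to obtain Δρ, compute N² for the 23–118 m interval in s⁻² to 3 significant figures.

ΔT = -2.8 K, ΔS = -0.49 psu (deep − shallow).
Δρ/ρ₀ = −αΔT + βΔS = 6.16 × 10⁻⁴ − 3.92 × 10⁻⁴ = 2.24 × 10⁻⁴, so Δρ ≈ 0.2298 kg m⁻³.
N² = (g/ρ₀)·Δρ/Δz = g·(Δρ/ρ₀)/Δz = 9.81 × 2.24 × 10⁻⁴ / 95 = 2.3131 × 10⁻⁵ s⁻² ≈ 2.31 × 10⁻⁵ s⁻².

2.31 × 10⁻⁵ s⁻²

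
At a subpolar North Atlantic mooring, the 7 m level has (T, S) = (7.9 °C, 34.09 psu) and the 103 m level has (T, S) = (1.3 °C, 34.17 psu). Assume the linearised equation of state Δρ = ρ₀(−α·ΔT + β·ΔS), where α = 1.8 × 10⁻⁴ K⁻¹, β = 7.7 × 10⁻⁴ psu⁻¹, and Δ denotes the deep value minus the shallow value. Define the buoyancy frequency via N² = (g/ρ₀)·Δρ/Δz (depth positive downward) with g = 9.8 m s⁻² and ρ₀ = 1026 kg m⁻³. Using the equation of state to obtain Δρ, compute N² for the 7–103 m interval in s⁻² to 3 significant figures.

ΔT = -6.6 K, ΔS = +0.08 psu (deep − shallow).
Δρ/ρ₀ = −αΔT + βΔS = 1.188 × 10⁻³ + 6.16 × 10⁻⁵ = 1.2496 × 10⁻³, so Δρ ≈ 1.282 kg m⁻³.
N² = (g/ρ₀)·Δρ/Δz = g·(Δρ/ρ₀)/Δz = 9.8 × 1.2496 × 10⁻³ / 96 = 1.2756 × 10⁻⁴ s⁻² ≈ 1.28 × 10⁻⁴ s⁻².

1.28 × 10⁻⁴ s⁻²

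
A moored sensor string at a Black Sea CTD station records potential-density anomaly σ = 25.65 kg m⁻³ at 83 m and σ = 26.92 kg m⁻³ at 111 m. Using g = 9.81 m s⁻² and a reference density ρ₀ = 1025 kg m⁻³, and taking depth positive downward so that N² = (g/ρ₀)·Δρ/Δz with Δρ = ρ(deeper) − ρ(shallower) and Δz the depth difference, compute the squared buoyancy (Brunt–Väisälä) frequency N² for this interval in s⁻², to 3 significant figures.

4.34 × 10⁻⁴ s⁻²

Δρ = 1026.92 − 1025.65 = 1.27 kg m⁻³ over Δz = 111 − 83 = 28 m.
N² = (9.81/1025) × (1.27/28) = 4.3410 × 10⁻⁴ s⁻² ≈ 4.34 × 10⁻⁴ s⁻².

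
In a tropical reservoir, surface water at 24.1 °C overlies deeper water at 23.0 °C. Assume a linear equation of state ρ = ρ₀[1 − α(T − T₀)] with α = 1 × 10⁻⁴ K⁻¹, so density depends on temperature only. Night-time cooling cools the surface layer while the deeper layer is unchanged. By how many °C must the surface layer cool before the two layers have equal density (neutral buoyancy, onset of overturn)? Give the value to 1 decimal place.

With temperature the only control, equal density requires T_surf′ = T_deep.
T_surf′ = 23.0 °C.
Cooling required: 24.1 − 23.0 = 1.1 °C.

1.1 °C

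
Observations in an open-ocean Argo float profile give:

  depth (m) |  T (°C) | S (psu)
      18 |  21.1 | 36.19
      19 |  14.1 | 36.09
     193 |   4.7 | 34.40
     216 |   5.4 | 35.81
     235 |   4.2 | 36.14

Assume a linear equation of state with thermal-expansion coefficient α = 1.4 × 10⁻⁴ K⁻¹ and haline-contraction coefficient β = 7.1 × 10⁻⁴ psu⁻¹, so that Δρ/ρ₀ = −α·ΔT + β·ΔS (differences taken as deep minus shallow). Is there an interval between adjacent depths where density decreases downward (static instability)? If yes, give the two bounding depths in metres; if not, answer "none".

none

Evaluate Δρ/ρ₀ = −αΔT + βΔS across each adjacent pair:
  18–19 m: −αΔT+βΔS = −(1.4 × 10⁻⁴)(-7.0)+(7.1 × 10⁻⁴)(-0.10) = 9.1 × 10⁻⁴ → stable
  19–193 m: −αΔT+βΔS = −(1.4 × 10⁻⁴)(-9.4)+(7.1 × 10⁻⁴)(-1.69) = 1.2 × 10⁻⁴ → stable
  193–216 m: −αΔT+βΔS = −(1.4 × 10⁻⁴)(+0.7)+(7.1 × 10⁻⁴)(+1.41) = 9.0 × 10⁻⁴ → stable
  216–235 m: −αΔT+βΔS = −(1.4 × 10⁻⁴)(-1.2)+(7.1 × 10⁻⁴)(+0.33) = 4.0 × 10⁻⁴ → stable
Every interval has Δρ > 0: the column is stably stratified throughout.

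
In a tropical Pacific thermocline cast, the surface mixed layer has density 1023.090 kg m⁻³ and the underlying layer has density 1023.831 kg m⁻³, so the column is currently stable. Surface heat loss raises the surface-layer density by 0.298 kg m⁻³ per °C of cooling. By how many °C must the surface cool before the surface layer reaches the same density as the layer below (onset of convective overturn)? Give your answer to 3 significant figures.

Density deficit of the surface layer: 1023.831 − 1023.090 = 0.741 kg m⁻³.
Required change = 0.741 / 0.298 = 2.49 °C.

2.49 °C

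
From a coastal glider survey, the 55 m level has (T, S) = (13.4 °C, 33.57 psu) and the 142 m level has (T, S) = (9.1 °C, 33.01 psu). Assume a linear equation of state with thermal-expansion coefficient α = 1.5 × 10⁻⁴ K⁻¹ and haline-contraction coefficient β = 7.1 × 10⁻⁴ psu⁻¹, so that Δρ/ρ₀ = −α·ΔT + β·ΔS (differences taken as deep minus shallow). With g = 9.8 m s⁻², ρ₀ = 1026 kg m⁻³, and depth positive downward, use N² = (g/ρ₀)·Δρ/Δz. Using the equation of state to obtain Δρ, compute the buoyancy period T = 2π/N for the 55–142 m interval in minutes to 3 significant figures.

19.8 min

ΔT = -4.3 K, ΔS = -0.56 psu (deep − shallow).
Δρ/ρ₀ = −αΔT + βΔS = 6.45 × 10⁻⁴ − 3.976 × 10⁻⁴ = 2.474 × 10⁻⁴, so Δρ ≈ 0.2538 kg m⁻³.
N² = (g/ρ₀)·Δρ/Δz = g·(Δρ/ρ₀)/Δz = 9.8 × 2.474 × 10⁻⁴ / 87 = 2.7868 × 10⁻⁵ s⁻².
N = √(2.7868 × 10⁻⁵) = 5.2790 × 10⁻³ rad s⁻¹ → T = 2π/N = 1.1902 × 10³ s = 19.837 min ≈ 19.8 min.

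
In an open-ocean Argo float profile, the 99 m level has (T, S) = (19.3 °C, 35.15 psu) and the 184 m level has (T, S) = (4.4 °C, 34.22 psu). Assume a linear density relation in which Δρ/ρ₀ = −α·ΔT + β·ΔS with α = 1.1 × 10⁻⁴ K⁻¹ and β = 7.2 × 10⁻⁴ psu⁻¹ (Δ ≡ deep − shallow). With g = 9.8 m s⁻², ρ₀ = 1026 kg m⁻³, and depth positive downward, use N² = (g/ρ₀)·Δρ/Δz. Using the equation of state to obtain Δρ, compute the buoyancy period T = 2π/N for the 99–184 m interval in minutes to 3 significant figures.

ΔT = -14.9 K, ΔS = -0.93 psu (deep − shallow).
Δρ/ρ₀ = −αΔT + βΔS = 1.639 × 10⁻³ − 6.696 × 10⁻⁴ = 9.694 × 10⁻⁴, so Δρ ≈ 0.9946 kg m⁻³.
N² = (g/ρ₀)·Δρ/Δz = g·(Δρ/ρ₀)/Δz = 9.8 × 9.694 × 10⁻⁴ / 85 = 1.1177 × 10⁻⁴ s⁻².
N = √(1.1177 × 10⁻⁴) = 0.010572 rad s⁻¹ → T = 2π/N = 594.32 s = 9.9053 min ≈ 9.91 min.

9.91 min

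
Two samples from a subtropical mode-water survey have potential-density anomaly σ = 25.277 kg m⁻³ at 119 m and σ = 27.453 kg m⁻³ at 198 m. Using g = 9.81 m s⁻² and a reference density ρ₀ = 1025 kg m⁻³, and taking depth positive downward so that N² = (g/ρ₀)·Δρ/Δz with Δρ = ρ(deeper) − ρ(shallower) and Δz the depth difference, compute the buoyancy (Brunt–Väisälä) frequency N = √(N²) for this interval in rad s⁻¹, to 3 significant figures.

0.0162 rad s⁻¹

Δρ = 1027.453 − 1025.277 = 2.176 kg m⁻³ over Δz = 198 − 119 = 79 m.
N² = (9.81/1025) × (2.176/79) = 2.6362 × 10⁻⁴ s⁻².
N = √(2.6362 × 10⁻⁴) = 0.016236 rad s⁻¹ ≈ 0.0162 rad s⁻¹.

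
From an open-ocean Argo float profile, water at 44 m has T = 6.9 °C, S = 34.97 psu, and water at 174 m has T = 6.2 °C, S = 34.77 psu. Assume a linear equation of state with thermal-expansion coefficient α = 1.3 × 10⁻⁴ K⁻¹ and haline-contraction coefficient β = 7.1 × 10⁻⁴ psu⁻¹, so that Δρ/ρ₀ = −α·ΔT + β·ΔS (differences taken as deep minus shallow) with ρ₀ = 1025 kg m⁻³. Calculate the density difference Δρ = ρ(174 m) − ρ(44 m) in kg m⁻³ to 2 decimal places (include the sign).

-0.05 kg m⁻³

ΔT = -0.7 K, ΔS = -0.20 psu (deep − shallow).
Δρ/ρ₀ = −(1.3 × 10⁻⁴)(-0.7) + (7.1 × 10⁻⁴)(-0.20) = -5.10 × 10⁻⁵.
Δρ = 1025 × (-5.10 × 10⁻⁵) = -0.05 kg m⁻³.
Negative Δρ: lighter below, statically unstable.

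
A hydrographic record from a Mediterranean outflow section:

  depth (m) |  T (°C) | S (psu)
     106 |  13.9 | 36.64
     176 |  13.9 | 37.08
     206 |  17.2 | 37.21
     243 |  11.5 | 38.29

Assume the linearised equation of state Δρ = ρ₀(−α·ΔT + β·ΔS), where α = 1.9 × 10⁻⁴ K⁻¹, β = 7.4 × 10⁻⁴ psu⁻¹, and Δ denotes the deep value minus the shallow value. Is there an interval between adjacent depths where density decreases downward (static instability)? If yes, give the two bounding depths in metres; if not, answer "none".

Evaluate Δρ/ρ₀ = −αΔT + βΔS across each adjacent pair:
  106–176 m: −αΔT+βΔS = −(1.9 × 10⁻⁴)(+0.0)+(7.4 × 10⁻⁴)(+0.44) = 3.3 × 10⁻⁴ → stable
  176–206 m: −αΔT+βΔS = −(1.9 × 10⁻⁴)(+3.3)+(7.4 × 10⁻⁴)(+0.13) = -5.3 × 10⁻⁴ → UNSTABLE
  206–243 m: −αΔT+βΔS = −(1.9 × 10⁻⁴)(-5.7)+(7.4 × 10⁻⁴)(+1.08) = 1.9 × 10⁻³ → stable
The 176–206 m interval has Δρ < 0: lighter water underlies denser water.

176–206 m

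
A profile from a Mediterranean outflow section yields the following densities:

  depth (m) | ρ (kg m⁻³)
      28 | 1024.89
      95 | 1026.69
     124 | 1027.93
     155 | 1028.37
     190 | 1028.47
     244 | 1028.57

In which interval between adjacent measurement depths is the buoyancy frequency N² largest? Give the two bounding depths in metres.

Compute the density gradient over each adjacent pair:
  28–95 m: Δρ/Δz = 1.80/67 = 0.027 kg m⁻⁴
  95–124 m: Δρ/Δz = 1.24/29 = 0.043 kg m⁻⁴
  124–155 m: Δρ/Δz = 0.44/31 = 0.014 kg m⁻⁴
  155–190 m: Δρ/Δz = 0.10/35 = 2.9 × 10⁻³ kg m⁻⁴
  190–244 m: Δρ/Δz = 0.10/54 = 1.9 × 10⁻³ kg m⁻⁴
The largest gradient is in the 95–124 m interval — the pycnocline.

95–124 m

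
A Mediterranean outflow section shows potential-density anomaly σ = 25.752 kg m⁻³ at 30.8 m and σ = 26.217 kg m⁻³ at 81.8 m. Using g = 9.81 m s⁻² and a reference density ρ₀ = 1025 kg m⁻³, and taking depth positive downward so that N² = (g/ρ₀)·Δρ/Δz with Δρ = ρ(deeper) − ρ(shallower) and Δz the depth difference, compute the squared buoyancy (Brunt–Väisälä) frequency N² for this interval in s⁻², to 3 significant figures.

8.73 × 10⁻⁵ s⁻²

Δρ = 1026.217 − 1025.752 = 0.465 kg m⁻³ over Δz = 81.8 − 30.8 = 51 m.
N² = (9.81/1025) × (0.465/51) = 8.7263 × 10⁻⁵ s⁻² ≈ 8.73 × 10⁻⁵ s⁻².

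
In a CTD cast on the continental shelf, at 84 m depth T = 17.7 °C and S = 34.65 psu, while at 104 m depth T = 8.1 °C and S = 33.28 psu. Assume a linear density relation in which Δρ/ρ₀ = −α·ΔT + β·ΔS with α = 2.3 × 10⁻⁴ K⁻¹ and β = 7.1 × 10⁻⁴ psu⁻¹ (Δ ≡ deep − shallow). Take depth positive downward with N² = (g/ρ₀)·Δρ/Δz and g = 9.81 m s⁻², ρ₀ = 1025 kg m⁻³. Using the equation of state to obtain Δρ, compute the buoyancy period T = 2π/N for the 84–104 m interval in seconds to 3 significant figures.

255 s

ΔT = -9.6 K, ΔS = -1.37 psu (deep − shallow).
Δρ/ρ₀ = −αΔT + βΔS = 2.208 × 10⁻³ − 9.727 × 10⁻⁴ = 1.2353 × 10⁻³, so Δρ ≈ 1.266 kg m⁻³.
N² = (g/ρ₀)·Δρ/Δz = g·(Δρ/ρ₀)/Δz = 9.81 × 1.2353 × 10⁻³ / 20 = 6.0591 × 10⁻⁴ s⁻².
N = √(6.0591 × 10⁻⁴) = 0.024615 rad s⁻¹ → T = 2π/N = 255.26 s ≈ 255 s.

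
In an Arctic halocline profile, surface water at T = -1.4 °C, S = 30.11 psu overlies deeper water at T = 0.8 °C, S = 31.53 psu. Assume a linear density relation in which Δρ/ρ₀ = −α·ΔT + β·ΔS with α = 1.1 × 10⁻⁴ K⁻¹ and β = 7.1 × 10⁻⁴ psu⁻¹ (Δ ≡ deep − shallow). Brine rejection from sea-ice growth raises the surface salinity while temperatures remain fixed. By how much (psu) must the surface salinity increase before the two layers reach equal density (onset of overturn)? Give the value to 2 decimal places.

Neutral buoyancy requires −α(T_deep − T_surf) + β(S_deep − S_surf′) = 0.
S_surf′ = S_deep − (α/β)·ΔT = 31.53 − (1.1 × 10⁻⁴/7.1 × 10⁻⁴)·(+2.2) = 31.1892 psu.
Increase required: 31.1892 − 30.11 = 1.0792 psu.

1.08 psu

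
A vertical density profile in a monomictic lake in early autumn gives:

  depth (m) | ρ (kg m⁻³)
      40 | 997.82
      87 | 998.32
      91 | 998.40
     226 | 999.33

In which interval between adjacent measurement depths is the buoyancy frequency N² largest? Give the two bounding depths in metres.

87–91 m

Compute the density gradient over each adjacent pair:
  40–87 m: Δρ/Δz = 0.50/47 = 0.011 kg m⁻⁴
  87–91 m: Δρ/Δz = 0.08/4 = 0.020 kg m⁻⁴
  91–226 m: Δρ/Δz = 0.93/135 = 6.9 × 10⁻³ kg m⁻⁴
The largest gradient is in the 87–91 m interval — the pycnocline.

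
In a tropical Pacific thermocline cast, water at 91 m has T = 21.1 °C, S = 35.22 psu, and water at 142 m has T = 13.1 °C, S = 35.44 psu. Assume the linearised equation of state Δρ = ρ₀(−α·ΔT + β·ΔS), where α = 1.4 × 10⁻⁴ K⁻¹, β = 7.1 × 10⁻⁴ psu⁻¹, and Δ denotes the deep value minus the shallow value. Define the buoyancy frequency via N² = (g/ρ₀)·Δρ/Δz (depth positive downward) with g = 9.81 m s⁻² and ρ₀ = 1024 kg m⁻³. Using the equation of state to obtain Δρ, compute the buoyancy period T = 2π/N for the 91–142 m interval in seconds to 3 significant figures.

ΔT = -8.0 K, ΔS = +0.22 psu (deep − shallow).
Δρ/ρ₀ = −αΔT + βΔS = 1.12 × 10⁻³ + 1.562 × 10⁻⁴ = 1.2762 × 10⁻³, so Δρ ≈ 1.307 kg m⁻³.
N² = (g/ρ₀)·Δρ/Δz = g·(Δρ/ρ₀)/Δz = 9.81 × 1.2762 × 10⁻³ / 51 = 2.4548 × 10⁻⁴ s⁻².
N = √(2.4548 × 10⁻⁴) = 0.015668 rad s⁻¹ → T = 2π/N = 401.02 s ≈ 401 s.

401 s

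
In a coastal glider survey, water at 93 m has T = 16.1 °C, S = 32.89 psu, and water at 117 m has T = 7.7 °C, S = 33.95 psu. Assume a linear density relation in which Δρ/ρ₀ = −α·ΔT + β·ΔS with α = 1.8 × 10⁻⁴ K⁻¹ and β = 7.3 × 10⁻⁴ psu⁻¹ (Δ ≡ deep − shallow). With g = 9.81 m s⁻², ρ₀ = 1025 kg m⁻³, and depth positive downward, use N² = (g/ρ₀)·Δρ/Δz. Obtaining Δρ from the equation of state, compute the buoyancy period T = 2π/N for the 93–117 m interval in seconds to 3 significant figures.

ΔT = -8.4 K, ΔS = +1.06 psu (deep − shallow).
Δρ/ρ₀ = −αΔT + βΔS = 1.512 × 10⁻³ + 7.738 × 10⁻⁴ = 2.2858 × 10⁻³, so Δρ ≈ 2.343 kg m⁻³.
N² = (g/ρ₀)·Δρ/Δz = g·(Δρ/ρ₀)/Δz = 9.81 × 2.2858 × 10⁻³ / 24 = 9.3432 × 10⁻⁴ s⁻².
N = √(9.3432 × 10⁻⁴) = 0.030567 rad s⁻¹ → T = 2π/N = 205.55 s ≈ 206 s.

206 s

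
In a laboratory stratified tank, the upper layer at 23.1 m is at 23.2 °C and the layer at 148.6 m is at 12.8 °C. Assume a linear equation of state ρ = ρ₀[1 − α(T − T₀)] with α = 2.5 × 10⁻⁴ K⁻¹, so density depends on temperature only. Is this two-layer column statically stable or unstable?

ΔT = 12.8 − 23.2 = -10.4 K, so Δρ/ρ₀ = −αΔT = 2.60 × 10⁻³.
Δρ/ρ₀ > 0, so Δρ > 0: deeper water is denser → statically stable.

stable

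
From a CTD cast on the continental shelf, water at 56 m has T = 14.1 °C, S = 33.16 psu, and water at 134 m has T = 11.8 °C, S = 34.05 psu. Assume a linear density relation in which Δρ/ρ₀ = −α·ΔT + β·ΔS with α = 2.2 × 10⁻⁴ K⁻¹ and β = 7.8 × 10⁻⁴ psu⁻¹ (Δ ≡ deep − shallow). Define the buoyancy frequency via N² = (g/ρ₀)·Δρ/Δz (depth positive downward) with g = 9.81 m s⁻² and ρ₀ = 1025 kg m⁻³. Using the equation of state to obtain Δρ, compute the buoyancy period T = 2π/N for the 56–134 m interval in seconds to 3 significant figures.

ΔT = -2.3 K, ΔS = +0.89 psu (deep − shallow).
Δρ/ρ₀ = −αΔT + βΔS = 5.06 × 10⁻⁴ + 6.942 × 10⁻⁴ = 1.2002 × 10⁻³, so Δρ ≈ 1.230 kg m⁻³.
N² = (g/ρ₀)·Δρ/Δz = g·(Δρ/ρ₀)/Δz = 9.81 × 1.2002 × 10⁻³ / 78 = 1.5095 × 10⁻⁴ s⁻².
N = √(1.5095 × 10⁻⁴) = 0.012286 rad s⁻¹ → T = 2π/N = 511.41 s ≈ 511 s.

511 s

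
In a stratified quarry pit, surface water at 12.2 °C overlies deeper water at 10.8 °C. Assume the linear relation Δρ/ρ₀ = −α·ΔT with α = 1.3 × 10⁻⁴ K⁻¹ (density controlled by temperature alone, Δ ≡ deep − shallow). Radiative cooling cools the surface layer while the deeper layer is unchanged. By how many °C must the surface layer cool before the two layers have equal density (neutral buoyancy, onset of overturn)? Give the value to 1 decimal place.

1.4 °C

With temperature the only control, equal density requires T_surf′ = T_deep.
T_surf′ = 10.8 °C.
Cooling required: 12.2 − 10.8 = 1.4 °C.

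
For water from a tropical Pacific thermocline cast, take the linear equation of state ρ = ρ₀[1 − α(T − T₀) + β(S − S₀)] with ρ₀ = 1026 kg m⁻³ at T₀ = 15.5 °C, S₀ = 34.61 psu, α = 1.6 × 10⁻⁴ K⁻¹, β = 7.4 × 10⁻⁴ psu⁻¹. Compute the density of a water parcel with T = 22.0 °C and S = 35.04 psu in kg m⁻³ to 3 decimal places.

1025.259 kg m⁻³

T − T₀ = +6.5 K, S − S₀ = +0.43 psu.
Bracket = 1 − α·(+6.5) + β·(+0.43) = 1 + (-7.218 × 10⁻⁴) = 0.9992782.
ρ = 1026 × 0.9992782 = 1025.259 kg m⁻³.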